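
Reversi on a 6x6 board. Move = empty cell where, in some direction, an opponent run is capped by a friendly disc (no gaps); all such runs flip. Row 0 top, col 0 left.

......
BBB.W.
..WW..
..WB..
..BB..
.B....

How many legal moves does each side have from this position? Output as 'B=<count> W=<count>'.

-- B to move --
(0,3): no bracket -> illegal
(0,4): no bracket -> illegal
(0,5): no bracket -> illegal
(1,3): flips 1 -> legal
(1,5): no bracket -> illegal
(2,1): flips 1 -> legal
(2,4): no bracket -> illegal
(2,5): no bracket -> illegal
(3,1): flips 1 -> legal
(3,4): flips 1 -> legal
(4,1): no bracket -> illegal
B mobility = 4
-- W to move --
(0,0): flips 1 -> legal
(0,1): flips 1 -> legal
(0,2): flips 1 -> legal
(0,3): no bracket -> illegal
(1,3): no bracket -> illegal
(2,0): no bracket -> illegal
(2,1): no bracket -> illegal
(2,4): no bracket -> illegal
(3,1): no bracket -> illegal
(3,4): flips 1 -> legal
(4,0): no bracket -> illegal
(4,1): no bracket -> illegal
(4,4): flips 1 -> legal
(5,0): no bracket -> illegal
(5,2): flips 1 -> legal
(5,3): flips 2 -> legal
(5,4): flips 1 -> legal
W mobility = 8

Answer: B=4 W=8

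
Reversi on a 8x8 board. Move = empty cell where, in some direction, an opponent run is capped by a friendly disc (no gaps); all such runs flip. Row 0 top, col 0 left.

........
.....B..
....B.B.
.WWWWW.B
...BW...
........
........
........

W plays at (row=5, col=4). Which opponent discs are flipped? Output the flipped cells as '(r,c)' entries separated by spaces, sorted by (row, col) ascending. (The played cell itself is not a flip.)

Dir NW: opp run (4,3) capped by W -> flip
Dir N: first cell 'W' (not opp) -> no flip
Dir NE: first cell '.' (not opp) -> no flip
Dir W: first cell '.' (not opp) -> no flip
Dir E: first cell '.' (not opp) -> no flip
Dir SW: first cell '.' (not opp) -> no flip
Dir S: first cell '.' (not opp) -> no flip
Dir SE: first cell '.' (not opp) -> no flip

Answer: (4,3)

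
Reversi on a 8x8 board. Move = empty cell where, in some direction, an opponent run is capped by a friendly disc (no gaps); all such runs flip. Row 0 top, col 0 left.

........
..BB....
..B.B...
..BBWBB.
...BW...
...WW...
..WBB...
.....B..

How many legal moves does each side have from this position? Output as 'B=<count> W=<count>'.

-- B to move --
(2,3): no bracket -> illegal
(2,5): flips 1 -> legal
(4,2): flips 1 -> legal
(4,5): flips 2 -> legal
(5,1): no bracket -> illegal
(5,2): no bracket -> illegal
(5,5): flips 1 -> legal
(6,1): flips 1 -> legal
(6,5): flips 1 -> legal
(7,1): flips 3 -> legal
(7,2): no bracket -> illegal
(7,3): no bracket -> illegal
B mobility = 7
-- W to move --
(0,1): no bracket -> illegal
(0,2): no bracket -> illegal
(0,3): no bracket -> illegal
(0,4): no bracket -> illegal
(1,1): flips 2 -> legal
(1,4): flips 1 -> legal
(1,5): no bracket -> illegal
(2,1): flips 2 -> legal
(2,3): flips 2 -> legal
(2,5): no bracket -> illegal
(2,6): flips 1 -> legal
(2,7): no bracket -> illegal
(3,1): flips 2 -> legal
(3,7): flips 2 -> legal
(4,1): no bracket -> illegal
(4,2): flips 1 -> legal
(4,5): no bracket -> illegal
(4,6): no bracket -> illegal
(4,7): no bracket -> illegal
(5,2): flips 1 -> legal
(5,5): no bracket -> illegal
(6,5): flips 2 -> legal
(6,6): no bracket -> illegal
(7,2): flips 1 -> legal
(7,3): flips 1 -> legal
(7,4): flips 1 -> legal
(7,6): no bracket -> illegal
W mobility = 13

Answer: B=7 W=13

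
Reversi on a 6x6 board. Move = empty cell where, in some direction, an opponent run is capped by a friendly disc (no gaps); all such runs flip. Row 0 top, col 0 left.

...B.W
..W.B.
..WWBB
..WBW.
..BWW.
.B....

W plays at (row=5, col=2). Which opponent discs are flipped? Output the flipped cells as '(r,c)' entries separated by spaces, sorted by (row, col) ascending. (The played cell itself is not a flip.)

Answer: (4,2)

Derivation:
Dir NW: first cell '.' (not opp) -> no flip
Dir N: opp run (4,2) capped by W -> flip
Dir NE: first cell 'W' (not opp) -> no flip
Dir W: opp run (5,1), next='.' -> no flip
Dir E: first cell '.' (not opp) -> no flip
Dir SW: edge -> no flip
Dir S: edge -> no flip
Dir SE: edge -> no flip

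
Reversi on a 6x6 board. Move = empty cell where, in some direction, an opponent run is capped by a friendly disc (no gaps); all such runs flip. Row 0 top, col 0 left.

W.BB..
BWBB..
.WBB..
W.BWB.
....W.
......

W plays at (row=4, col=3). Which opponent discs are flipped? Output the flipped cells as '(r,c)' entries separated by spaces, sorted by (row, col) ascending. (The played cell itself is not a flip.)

Dir NW: opp run (3,2) capped by W -> flip
Dir N: first cell 'W' (not opp) -> no flip
Dir NE: opp run (3,4), next='.' -> no flip
Dir W: first cell '.' (not opp) -> no flip
Dir E: first cell 'W' (not opp) -> no flip
Dir SW: first cell '.' (not opp) -> no flip
Dir S: first cell '.' (not opp) -> no flip
Dir SE: first cell '.' (not opp) -> no flip

Answer: (3,2)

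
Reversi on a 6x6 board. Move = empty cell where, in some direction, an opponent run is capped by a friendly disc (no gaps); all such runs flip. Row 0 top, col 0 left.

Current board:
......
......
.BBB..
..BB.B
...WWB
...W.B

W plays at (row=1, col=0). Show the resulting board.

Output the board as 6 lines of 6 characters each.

Place W at (1,0); scan 8 dirs for brackets.
Dir NW: edge -> no flip
Dir N: first cell '.' (not opp) -> no flip
Dir NE: first cell '.' (not opp) -> no flip
Dir W: edge -> no flip
Dir E: first cell '.' (not opp) -> no flip
Dir SW: edge -> no flip
Dir S: first cell '.' (not opp) -> no flip
Dir SE: opp run (2,1) (3,2) capped by W -> flip
All flips: (2,1) (3,2)

Answer: ......
W.....
.WBB..
..WB.B
...WWB
...W.B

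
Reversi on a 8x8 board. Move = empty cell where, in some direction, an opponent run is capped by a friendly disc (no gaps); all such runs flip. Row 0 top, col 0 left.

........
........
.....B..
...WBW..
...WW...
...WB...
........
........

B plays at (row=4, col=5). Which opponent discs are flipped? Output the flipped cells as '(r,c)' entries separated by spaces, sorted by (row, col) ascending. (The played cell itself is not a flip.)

Answer: (3,5)

Derivation:
Dir NW: first cell 'B' (not opp) -> no flip
Dir N: opp run (3,5) capped by B -> flip
Dir NE: first cell '.' (not opp) -> no flip
Dir W: opp run (4,4) (4,3), next='.' -> no flip
Dir E: first cell '.' (not opp) -> no flip
Dir SW: first cell 'B' (not opp) -> no flip
Dir S: first cell '.' (not opp) -> no flip
Dir SE: first cell '.' (not opp) -> no flip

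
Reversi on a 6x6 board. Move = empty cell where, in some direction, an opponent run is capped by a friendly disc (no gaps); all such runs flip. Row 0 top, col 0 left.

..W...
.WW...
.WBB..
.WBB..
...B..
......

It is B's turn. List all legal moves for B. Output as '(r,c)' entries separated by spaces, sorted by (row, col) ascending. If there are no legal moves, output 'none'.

(0,0): flips 1 -> legal
(0,1): flips 1 -> legal
(0,3): no bracket -> illegal
(1,0): flips 1 -> legal
(1,3): no bracket -> illegal
(2,0): flips 1 -> legal
(3,0): flips 1 -> legal
(4,0): flips 1 -> legal
(4,1): no bracket -> illegal
(4,2): no bracket -> illegal

Answer: (0,0) (0,1) (1,0) (2,0) (3,0) (4,0)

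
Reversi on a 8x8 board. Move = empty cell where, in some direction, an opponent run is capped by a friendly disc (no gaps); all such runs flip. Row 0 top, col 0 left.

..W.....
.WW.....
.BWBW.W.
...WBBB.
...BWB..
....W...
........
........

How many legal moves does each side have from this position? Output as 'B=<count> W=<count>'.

Answer: B=12 W=11

Derivation:
-- B to move --
(0,0): no bracket -> illegal
(0,1): flips 2 -> legal
(0,3): flips 1 -> legal
(1,0): no bracket -> illegal
(1,3): flips 1 -> legal
(1,4): flips 1 -> legal
(1,5): no bracket -> illegal
(1,6): flips 1 -> legal
(1,7): flips 1 -> legal
(2,0): no bracket -> illegal
(2,5): flips 1 -> legal
(2,7): no bracket -> illegal
(3,1): no bracket -> illegal
(3,2): flips 1 -> legal
(3,7): no bracket -> illegal
(4,2): no bracket -> illegal
(5,3): flips 1 -> legal
(5,5): no bracket -> illegal
(6,3): flips 1 -> legal
(6,4): flips 2 -> legal
(6,5): flips 1 -> legal
B mobility = 12
-- W to move --
(1,0): no bracket -> illegal
(1,3): flips 1 -> legal
(1,4): no bracket -> illegal
(2,0): flips 1 -> legal
(2,5): no bracket -> illegal
(2,7): flips 2 -> legal
(3,0): flips 1 -> legal
(3,1): flips 1 -> legal
(3,2): flips 1 -> legal
(3,7): flips 3 -> legal
(4,2): flips 1 -> legal
(4,6): flips 3 -> legal
(4,7): no bracket -> illegal
(5,2): no bracket -> illegal
(5,3): flips 1 -> legal
(5,5): no bracket -> illegal
(5,6): flips 3 -> legal
W mobility = 11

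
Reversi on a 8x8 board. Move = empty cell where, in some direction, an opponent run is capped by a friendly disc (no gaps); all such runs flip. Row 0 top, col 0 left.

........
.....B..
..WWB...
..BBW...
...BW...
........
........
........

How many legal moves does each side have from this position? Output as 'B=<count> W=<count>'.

Answer: B=10 W=7

Derivation:
-- B to move --
(1,1): flips 1 -> legal
(1,2): flips 1 -> legal
(1,3): flips 1 -> legal
(1,4): flips 1 -> legal
(2,1): flips 2 -> legal
(2,5): flips 1 -> legal
(3,1): no bracket -> illegal
(3,5): flips 1 -> legal
(4,5): flips 1 -> legal
(5,3): no bracket -> illegal
(5,4): flips 2 -> legal
(5,5): flips 1 -> legal
B mobility = 10
-- W to move --
(0,4): no bracket -> illegal
(0,5): no bracket -> illegal
(0,6): no bracket -> illegal
(1,3): no bracket -> illegal
(1,4): flips 1 -> legal
(1,6): no bracket -> illegal
(2,1): no bracket -> illegal
(2,5): flips 1 -> legal
(2,6): no bracket -> illegal
(3,1): flips 2 -> legal
(3,5): no bracket -> illegal
(4,1): flips 1 -> legal
(4,2): flips 2 -> legal
(5,2): flips 1 -> legal
(5,3): flips 2 -> legal
(5,4): no bracket -> illegal
W mobility = 7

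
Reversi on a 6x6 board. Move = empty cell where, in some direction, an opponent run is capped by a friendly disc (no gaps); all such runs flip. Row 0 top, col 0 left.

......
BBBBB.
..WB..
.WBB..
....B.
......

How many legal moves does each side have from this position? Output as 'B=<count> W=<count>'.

Answer: B=3 W=7

Derivation:
-- B to move --
(2,0): no bracket -> illegal
(2,1): flips 1 -> legal
(3,0): flips 1 -> legal
(4,0): flips 2 -> legal
(4,1): no bracket -> illegal
(4,2): no bracket -> illegal
B mobility = 3
-- W to move --
(0,0): flips 1 -> legal
(0,1): no bracket -> illegal
(0,2): flips 1 -> legal
(0,3): no bracket -> illegal
(0,4): flips 1 -> legal
(0,5): no bracket -> illegal
(1,5): no bracket -> illegal
(2,0): no bracket -> illegal
(2,1): no bracket -> illegal
(2,4): flips 1 -> legal
(2,5): no bracket -> illegal
(3,4): flips 2 -> legal
(3,5): no bracket -> illegal
(4,1): no bracket -> illegal
(4,2): flips 1 -> legal
(4,3): no bracket -> illegal
(4,5): no bracket -> illegal
(5,3): no bracket -> illegal
(5,4): no bracket -> illegal
(5,5): flips 2 -> legal
W mobility = 7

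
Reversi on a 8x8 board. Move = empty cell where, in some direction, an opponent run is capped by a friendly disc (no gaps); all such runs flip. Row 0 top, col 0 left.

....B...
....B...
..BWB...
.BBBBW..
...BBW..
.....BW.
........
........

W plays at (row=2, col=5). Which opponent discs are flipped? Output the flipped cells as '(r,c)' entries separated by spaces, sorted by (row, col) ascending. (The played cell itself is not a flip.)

Dir NW: opp run (1,4), next='.' -> no flip
Dir N: first cell '.' (not opp) -> no flip
Dir NE: first cell '.' (not opp) -> no flip
Dir W: opp run (2,4) capped by W -> flip
Dir E: first cell '.' (not opp) -> no flip
Dir SW: opp run (3,4) (4,3), next='.' -> no flip
Dir S: first cell 'W' (not opp) -> no flip
Dir SE: first cell '.' (not opp) -> no flip

Answer: (2,4)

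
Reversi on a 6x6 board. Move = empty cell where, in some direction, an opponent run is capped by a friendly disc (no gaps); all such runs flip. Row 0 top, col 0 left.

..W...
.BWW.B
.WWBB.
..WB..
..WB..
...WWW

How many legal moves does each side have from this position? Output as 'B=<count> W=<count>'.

Answer: B=8 W=9

Derivation:
-- B to move --
(0,1): flips 1 -> legal
(0,3): flips 1 -> legal
(0,4): no bracket -> illegal
(1,0): flips 2 -> legal
(1,4): flips 2 -> legal
(2,0): flips 2 -> legal
(3,0): no bracket -> illegal
(3,1): flips 2 -> legal
(4,1): flips 2 -> legal
(4,4): no bracket -> illegal
(4,5): no bracket -> illegal
(5,1): flips 1 -> legal
(5,2): no bracket -> illegal
B mobility = 8
-- W to move --
(0,0): flips 1 -> legal
(0,1): flips 1 -> legal
(0,4): no bracket -> illegal
(0,5): no bracket -> illegal
(1,0): flips 1 -> legal
(1,4): flips 1 -> legal
(2,0): flips 1 -> legal
(2,5): flips 2 -> legal
(3,4): flips 2 -> legal
(3,5): flips 1 -> legal
(4,4): flips 2 -> legal
(5,2): no bracket -> illegal
W mobility = 9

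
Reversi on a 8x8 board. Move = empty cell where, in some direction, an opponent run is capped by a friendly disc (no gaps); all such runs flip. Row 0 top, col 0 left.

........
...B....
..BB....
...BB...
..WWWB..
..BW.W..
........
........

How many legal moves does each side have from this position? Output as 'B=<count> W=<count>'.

Answer: B=7 W=9

Derivation:
-- B to move --
(3,1): no bracket -> illegal
(3,2): flips 1 -> legal
(3,5): no bracket -> illegal
(4,1): flips 3 -> legal
(4,6): no bracket -> illegal
(5,1): flips 1 -> legal
(5,4): flips 2 -> legal
(5,6): no bracket -> illegal
(6,2): no bracket -> illegal
(6,3): flips 2 -> legal
(6,4): no bracket -> illegal
(6,5): flips 1 -> legal
(6,6): flips 2 -> legal
B mobility = 7
-- W to move --
(0,2): no bracket -> illegal
(0,3): flips 3 -> legal
(0,4): no bracket -> illegal
(1,1): flips 2 -> legal
(1,2): no bracket -> illegal
(1,4): no bracket -> illegal
(2,1): no bracket -> illegal
(2,4): flips 2 -> legal
(2,5): flips 1 -> legal
(3,1): no bracket -> illegal
(3,2): no bracket -> illegal
(3,5): flips 1 -> legal
(3,6): no bracket -> illegal
(4,1): no bracket -> illegal
(4,6): flips 1 -> legal
(5,1): flips 1 -> legal
(5,4): no bracket -> illegal
(5,6): no bracket -> illegal
(6,1): flips 1 -> legal
(6,2): flips 1 -> legal
(6,3): no bracket -> illegal
W mobility = 9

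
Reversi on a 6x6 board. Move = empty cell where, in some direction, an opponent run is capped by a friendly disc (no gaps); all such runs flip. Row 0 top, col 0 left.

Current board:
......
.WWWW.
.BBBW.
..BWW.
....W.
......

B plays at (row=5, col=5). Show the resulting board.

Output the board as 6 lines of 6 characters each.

Answer: ......
.WWWW.
.BBBW.
..BBW.
....B.
.....B

Derivation:
Place B at (5,5); scan 8 dirs for brackets.
Dir NW: opp run (4,4) (3,3) capped by B -> flip
Dir N: first cell '.' (not opp) -> no flip
Dir NE: edge -> no flip
Dir W: first cell '.' (not opp) -> no flip
Dir E: edge -> no flip
Dir SW: edge -> no flip
Dir S: edge -> no flip
Dir SE: edge -> no flip
All flips: (3,3) (4,4)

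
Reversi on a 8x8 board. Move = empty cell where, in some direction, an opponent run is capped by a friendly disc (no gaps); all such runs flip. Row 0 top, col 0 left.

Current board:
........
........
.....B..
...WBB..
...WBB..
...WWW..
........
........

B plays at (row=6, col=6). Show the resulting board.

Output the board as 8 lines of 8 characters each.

Place B at (6,6); scan 8 dirs for brackets.
Dir NW: opp run (5,5) capped by B -> flip
Dir N: first cell '.' (not opp) -> no flip
Dir NE: first cell '.' (not opp) -> no flip
Dir W: first cell '.' (not opp) -> no flip
Dir E: first cell '.' (not opp) -> no flip
Dir SW: first cell '.' (not opp) -> no flip
Dir S: first cell '.' (not opp) -> no flip
Dir SE: first cell '.' (not opp) -> no flip
All flips: (5,5)

Answer: ........
........
.....B..
...WBB..
...WBB..
...WWB..
......B.
........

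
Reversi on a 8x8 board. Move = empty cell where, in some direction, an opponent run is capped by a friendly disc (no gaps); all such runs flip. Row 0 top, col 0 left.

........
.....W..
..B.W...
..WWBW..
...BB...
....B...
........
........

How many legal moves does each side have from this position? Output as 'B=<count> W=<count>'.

-- B to move --
(0,4): no bracket -> illegal
(0,5): no bracket -> illegal
(0,6): no bracket -> illegal
(1,3): no bracket -> illegal
(1,4): flips 1 -> legal
(1,6): no bracket -> illegal
(2,1): flips 1 -> legal
(2,3): flips 1 -> legal
(2,5): no bracket -> illegal
(2,6): flips 1 -> legal
(3,1): flips 2 -> legal
(3,6): flips 1 -> legal
(4,1): no bracket -> illegal
(4,2): flips 1 -> legal
(4,5): no bracket -> illegal
(4,6): no bracket -> illegal
B mobility = 7
-- W to move --
(1,1): flips 1 -> legal
(1,2): flips 1 -> legal
(1,3): no bracket -> illegal
(2,1): no bracket -> illegal
(2,3): no bracket -> illegal
(2,5): no bracket -> illegal
(3,1): no bracket -> illegal
(4,2): no bracket -> illegal
(4,5): no bracket -> illegal
(5,2): no bracket -> illegal
(5,3): flips 2 -> legal
(5,5): flips 1 -> legal
(6,3): no bracket -> illegal
(6,4): flips 3 -> legal
(6,5): flips 2 -> legal
W mobility = 6

Answer: B=7 W=6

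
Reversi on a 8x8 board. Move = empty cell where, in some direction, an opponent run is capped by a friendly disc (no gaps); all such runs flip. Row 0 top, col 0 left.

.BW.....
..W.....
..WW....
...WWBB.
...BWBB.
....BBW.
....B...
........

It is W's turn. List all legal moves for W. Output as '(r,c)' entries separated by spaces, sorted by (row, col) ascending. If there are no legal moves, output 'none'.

(0,0): flips 1 -> legal
(1,0): no bracket -> illegal
(1,1): no bracket -> illegal
(2,4): no bracket -> illegal
(2,5): no bracket -> illegal
(2,6): flips 3 -> legal
(2,7): no bracket -> illegal
(3,2): no bracket -> illegal
(3,7): flips 2 -> legal
(4,2): flips 1 -> legal
(4,7): flips 2 -> legal
(5,2): flips 1 -> legal
(5,3): flips 3 -> legal
(5,7): no bracket -> illegal
(6,3): no bracket -> illegal
(6,5): no bracket -> illegal
(6,6): flips 1 -> legal
(7,3): no bracket -> illegal
(7,4): flips 2 -> legal
(7,5): no bracket -> illegal

Answer: (0,0) (2,6) (3,7) (4,2) (4,7) (5,2) (5,3) (6,6) (7,4)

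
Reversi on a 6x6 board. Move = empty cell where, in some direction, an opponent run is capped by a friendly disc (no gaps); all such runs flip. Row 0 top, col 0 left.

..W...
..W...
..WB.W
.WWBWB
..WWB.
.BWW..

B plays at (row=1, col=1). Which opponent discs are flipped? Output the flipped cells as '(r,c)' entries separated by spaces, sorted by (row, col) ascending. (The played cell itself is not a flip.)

Answer: (2,2)

Derivation:
Dir NW: first cell '.' (not opp) -> no flip
Dir N: first cell '.' (not opp) -> no flip
Dir NE: opp run (0,2), next=edge -> no flip
Dir W: first cell '.' (not opp) -> no flip
Dir E: opp run (1,2), next='.' -> no flip
Dir SW: first cell '.' (not opp) -> no flip
Dir S: first cell '.' (not opp) -> no flip
Dir SE: opp run (2,2) capped by B -> flip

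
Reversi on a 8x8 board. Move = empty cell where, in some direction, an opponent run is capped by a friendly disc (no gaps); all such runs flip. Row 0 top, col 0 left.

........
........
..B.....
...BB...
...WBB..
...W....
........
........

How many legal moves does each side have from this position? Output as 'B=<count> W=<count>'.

-- B to move --
(3,2): no bracket -> illegal
(4,2): flips 1 -> legal
(5,2): flips 1 -> legal
(5,4): no bracket -> illegal
(6,2): flips 1 -> legal
(6,3): flips 2 -> legal
(6,4): no bracket -> illegal
B mobility = 4
-- W to move --
(1,1): no bracket -> illegal
(1,2): no bracket -> illegal
(1,3): no bracket -> illegal
(2,1): no bracket -> illegal
(2,3): flips 1 -> legal
(2,4): no bracket -> illegal
(2,5): flips 1 -> legal
(3,1): no bracket -> illegal
(3,2): no bracket -> illegal
(3,5): flips 1 -> legal
(3,6): no bracket -> illegal
(4,2): no bracket -> illegal
(4,6): flips 2 -> legal
(5,4): no bracket -> illegal
(5,5): no bracket -> illegal
(5,6): no bracket -> illegal
W mobility = 4

Answer: B=4 W=4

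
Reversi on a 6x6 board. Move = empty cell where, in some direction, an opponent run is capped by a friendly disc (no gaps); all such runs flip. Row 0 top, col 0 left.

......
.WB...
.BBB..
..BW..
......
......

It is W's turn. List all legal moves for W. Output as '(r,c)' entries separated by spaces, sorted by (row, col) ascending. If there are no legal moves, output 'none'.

Answer: (1,3) (3,1)

Derivation:
(0,1): no bracket -> illegal
(0,2): no bracket -> illegal
(0,3): no bracket -> illegal
(1,0): no bracket -> illegal
(1,3): flips 2 -> legal
(1,4): no bracket -> illegal
(2,0): no bracket -> illegal
(2,4): no bracket -> illegal
(3,0): no bracket -> illegal
(3,1): flips 2 -> legal
(3,4): no bracket -> illegal
(4,1): no bracket -> illegal
(4,2): no bracket -> illegal
(4,3): no bracket -> illegal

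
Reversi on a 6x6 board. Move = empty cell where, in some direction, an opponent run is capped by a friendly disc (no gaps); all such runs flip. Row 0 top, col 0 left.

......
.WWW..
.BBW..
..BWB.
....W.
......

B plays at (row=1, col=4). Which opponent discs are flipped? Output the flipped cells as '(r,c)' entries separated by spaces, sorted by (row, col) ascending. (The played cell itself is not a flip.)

Dir NW: first cell '.' (not opp) -> no flip
Dir N: first cell '.' (not opp) -> no flip
Dir NE: first cell '.' (not opp) -> no flip
Dir W: opp run (1,3) (1,2) (1,1), next='.' -> no flip
Dir E: first cell '.' (not opp) -> no flip
Dir SW: opp run (2,3) capped by B -> flip
Dir S: first cell '.' (not opp) -> no flip
Dir SE: first cell '.' (not opp) -> no flip

Answer: (2,3)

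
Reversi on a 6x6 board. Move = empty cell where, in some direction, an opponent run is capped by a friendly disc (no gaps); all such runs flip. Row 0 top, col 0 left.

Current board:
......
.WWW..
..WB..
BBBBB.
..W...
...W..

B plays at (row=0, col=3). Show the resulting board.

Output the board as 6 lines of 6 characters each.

Answer: ...B..
.WWB..
..WB..
BBBBB.
..W...
...W..

Derivation:
Place B at (0,3); scan 8 dirs for brackets.
Dir NW: edge -> no flip
Dir N: edge -> no flip
Dir NE: edge -> no flip
Dir W: first cell '.' (not opp) -> no flip
Dir E: first cell '.' (not opp) -> no flip
Dir SW: opp run (1,2), next='.' -> no flip
Dir S: opp run (1,3) capped by B -> flip
Dir SE: first cell '.' (not opp) -> no flip
All flips: (1,3)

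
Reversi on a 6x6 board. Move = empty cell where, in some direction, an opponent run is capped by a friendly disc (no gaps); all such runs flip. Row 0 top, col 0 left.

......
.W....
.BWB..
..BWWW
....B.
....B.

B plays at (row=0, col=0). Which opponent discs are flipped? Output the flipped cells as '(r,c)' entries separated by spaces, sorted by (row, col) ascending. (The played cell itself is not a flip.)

Dir NW: edge -> no flip
Dir N: edge -> no flip
Dir NE: edge -> no flip
Dir W: edge -> no flip
Dir E: first cell '.' (not opp) -> no flip
Dir SW: edge -> no flip
Dir S: first cell '.' (not opp) -> no flip
Dir SE: opp run (1,1) (2,2) (3,3) capped by B -> flip

Answer: (1,1) (2,2) (3,3)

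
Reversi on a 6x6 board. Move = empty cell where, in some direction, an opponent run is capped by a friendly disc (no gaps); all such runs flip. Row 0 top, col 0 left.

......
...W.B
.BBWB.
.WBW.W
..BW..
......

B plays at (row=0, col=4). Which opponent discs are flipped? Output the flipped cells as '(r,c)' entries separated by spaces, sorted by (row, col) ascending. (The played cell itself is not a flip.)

Dir NW: edge -> no flip
Dir N: edge -> no flip
Dir NE: edge -> no flip
Dir W: first cell '.' (not opp) -> no flip
Dir E: first cell '.' (not opp) -> no flip
Dir SW: opp run (1,3) capped by B -> flip
Dir S: first cell '.' (not opp) -> no flip
Dir SE: first cell 'B' (not opp) -> no flip

Answer: (1,3)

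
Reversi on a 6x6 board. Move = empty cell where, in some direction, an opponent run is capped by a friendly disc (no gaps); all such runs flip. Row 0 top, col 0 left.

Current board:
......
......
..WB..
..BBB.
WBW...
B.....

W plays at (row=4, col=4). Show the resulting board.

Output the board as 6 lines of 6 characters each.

Place W at (4,4); scan 8 dirs for brackets.
Dir NW: opp run (3,3) capped by W -> flip
Dir N: opp run (3,4), next='.' -> no flip
Dir NE: first cell '.' (not opp) -> no flip
Dir W: first cell '.' (not opp) -> no flip
Dir E: first cell '.' (not opp) -> no flip
Dir SW: first cell '.' (not opp) -> no flip
Dir S: first cell '.' (not opp) -> no flip
Dir SE: first cell '.' (not opp) -> no flip
All flips: (3,3)

Answer: ......
......
..WB..
..BWB.
WBW.W.
B.....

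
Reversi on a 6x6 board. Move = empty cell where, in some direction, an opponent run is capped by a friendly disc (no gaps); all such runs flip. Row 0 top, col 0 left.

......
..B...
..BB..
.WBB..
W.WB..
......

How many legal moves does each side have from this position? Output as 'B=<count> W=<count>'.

Answer: B=4 W=5

Derivation:
-- B to move --
(2,0): no bracket -> illegal
(2,1): no bracket -> illegal
(3,0): flips 1 -> legal
(4,1): flips 1 -> legal
(5,0): no bracket -> illegal
(5,1): flips 1 -> legal
(5,2): flips 1 -> legal
(5,3): no bracket -> illegal
B mobility = 4
-- W to move --
(0,1): no bracket -> illegal
(0,2): flips 3 -> legal
(0,3): no bracket -> illegal
(1,1): no bracket -> illegal
(1,3): flips 1 -> legal
(1,4): no bracket -> illegal
(2,1): no bracket -> illegal
(2,4): flips 1 -> legal
(3,4): flips 2 -> legal
(4,1): no bracket -> illegal
(4,4): flips 1 -> legal
(5,2): no bracket -> illegal
(5,3): no bracket -> illegal
(5,4): no bracket -> illegal
W mobility = 5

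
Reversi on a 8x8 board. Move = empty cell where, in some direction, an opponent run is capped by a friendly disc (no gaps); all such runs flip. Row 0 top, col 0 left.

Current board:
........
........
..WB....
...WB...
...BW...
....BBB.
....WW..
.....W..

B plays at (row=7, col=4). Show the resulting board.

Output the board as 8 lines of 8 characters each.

Answer: ........
........
..WB....
...WB...
...BW...
....BBB.
....BB..
....BW..

Derivation:
Place B at (7,4); scan 8 dirs for brackets.
Dir NW: first cell '.' (not opp) -> no flip
Dir N: opp run (6,4) capped by B -> flip
Dir NE: opp run (6,5) capped by B -> flip
Dir W: first cell '.' (not opp) -> no flip
Dir E: opp run (7,5), next='.' -> no flip
Dir SW: edge -> no flip
Dir S: edge -> no flip
Dir SE: edge -> no flip
All flips: (6,4) (6,5)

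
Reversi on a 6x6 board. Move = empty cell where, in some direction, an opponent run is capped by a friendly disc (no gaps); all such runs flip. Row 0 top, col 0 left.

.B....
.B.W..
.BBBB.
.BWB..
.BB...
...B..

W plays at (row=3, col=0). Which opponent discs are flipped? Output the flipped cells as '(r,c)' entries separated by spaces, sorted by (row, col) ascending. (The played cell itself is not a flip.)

Answer: (3,1)

Derivation:
Dir NW: edge -> no flip
Dir N: first cell '.' (not opp) -> no flip
Dir NE: opp run (2,1), next='.' -> no flip
Dir W: edge -> no flip
Dir E: opp run (3,1) capped by W -> flip
Dir SW: edge -> no flip
Dir S: first cell '.' (not opp) -> no flip
Dir SE: opp run (4,1), next='.' -> no flip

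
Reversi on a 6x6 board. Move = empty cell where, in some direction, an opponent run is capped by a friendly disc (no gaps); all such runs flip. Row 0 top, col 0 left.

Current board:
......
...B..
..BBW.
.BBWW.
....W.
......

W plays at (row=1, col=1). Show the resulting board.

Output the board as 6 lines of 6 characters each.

Place W at (1,1); scan 8 dirs for brackets.
Dir NW: first cell '.' (not opp) -> no flip
Dir N: first cell '.' (not opp) -> no flip
Dir NE: first cell '.' (not opp) -> no flip
Dir W: first cell '.' (not opp) -> no flip
Dir E: first cell '.' (not opp) -> no flip
Dir SW: first cell '.' (not opp) -> no flip
Dir S: first cell '.' (not opp) -> no flip
Dir SE: opp run (2,2) capped by W -> flip
All flips: (2,2)

Answer: ......
.W.B..
..WBW.
.BBWW.
....W.
......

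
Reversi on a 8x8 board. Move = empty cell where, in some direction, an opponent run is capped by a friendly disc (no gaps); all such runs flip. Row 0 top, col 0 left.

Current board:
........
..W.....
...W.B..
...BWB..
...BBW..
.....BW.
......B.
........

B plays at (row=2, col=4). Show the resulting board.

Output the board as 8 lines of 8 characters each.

Answer: ........
..W.....
...WBB..
...BBB..
...BBW..
.....BW.
......B.
........

Derivation:
Place B at (2,4); scan 8 dirs for brackets.
Dir NW: first cell '.' (not opp) -> no flip
Dir N: first cell '.' (not opp) -> no flip
Dir NE: first cell '.' (not opp) -> no flip
Dir W: opp run (2,3), next='.' -> no flip
Dir E: first cell 'B' (not opp) -> no flip
Dir SW: first cell 'B' (not opp) -> no flip
Dir S: opp run (3,4) capped by B -> flip
Dir SE: first cell 'B' (not opp) -> no flip
All flips: (3,4)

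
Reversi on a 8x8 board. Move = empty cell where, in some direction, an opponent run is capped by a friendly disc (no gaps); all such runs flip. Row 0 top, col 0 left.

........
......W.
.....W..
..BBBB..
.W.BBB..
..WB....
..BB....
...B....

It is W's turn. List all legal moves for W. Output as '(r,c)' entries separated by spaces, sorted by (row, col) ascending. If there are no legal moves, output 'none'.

(2,1): no bracket -> illegal
(2,2): no bracket -> illegal
(2,3): flips 1 -> legal
(2,4): no bracket -> illegal
(2,6): no bracket -> illegal
(3,1): no bracket -> illegal
(3,6): no bracket -> illegal
(4,2): no bracket -> illegal
(4,6): no bracket -> illegal
(5,1): no bracket -> illegal
(5,4): flips 1 -> legal
(5,5): flips 2 -> legal
(5,6): no bracket -> illegal
(6,1): no bracket -> illegal
(6,4): no bracket -> illegal
(7,1): no bracket -> illegal
(7,2): flips 1 -> legal
(7,4): flips 1 -> legal

Answer: (2,3) (5,4) (5,5) (7,2) (7,4)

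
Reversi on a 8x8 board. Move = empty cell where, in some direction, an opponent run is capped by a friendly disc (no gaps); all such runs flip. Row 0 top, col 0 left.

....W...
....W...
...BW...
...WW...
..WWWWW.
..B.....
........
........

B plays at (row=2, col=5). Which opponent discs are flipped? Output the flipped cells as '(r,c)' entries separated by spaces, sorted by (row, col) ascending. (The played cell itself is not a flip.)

Answer: (2,4) (3,4) (4,3)

Derivation:
Dir NW: opp run (1,4), next='.' -> no flip
Dir N: first cell '.' (not opp) -> no flip
Dir NE: first cell '.' (not opp) -> no flip
Dir W: opp run (2,4) capped by B -> flip
Dir E: first cell '.' (not opp) -> no flip
Dir SW: opp run (3,4) (4,3) capped by B -> flip
Dir S: first cell '.' (not opp) -> no flip
Dir SE: first cell '.' (not opp) -> no flip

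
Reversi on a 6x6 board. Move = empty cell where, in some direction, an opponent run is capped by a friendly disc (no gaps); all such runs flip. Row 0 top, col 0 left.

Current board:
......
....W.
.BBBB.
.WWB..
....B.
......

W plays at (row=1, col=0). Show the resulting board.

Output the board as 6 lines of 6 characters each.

Answer: ......
W...W.
.WBBB.
.WWB..
....B.
......

Derivation:
Place W at (1,0); scan 8 dirs for brackets.
Dir NW: edge -> no flip
Dir N: first cell '.' (not opp) -> no flip
Dir NE: first cell '.' (not opp) -> no flip
Dir W: edge -> no flip
Dir E: first cell '.' (not opp) -> no flip
Dir SW: edge -> no flip
Dir S: first cell '.' (not opp) -> no flip
Dir SE: opp run (2,1) capped by W -> flip
All flips: (2,1)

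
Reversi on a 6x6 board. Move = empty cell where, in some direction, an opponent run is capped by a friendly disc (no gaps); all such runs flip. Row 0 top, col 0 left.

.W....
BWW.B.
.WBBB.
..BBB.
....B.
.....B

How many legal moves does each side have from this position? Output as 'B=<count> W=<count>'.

-- B to move --
(0,0): flips 1 -> legal
(0,2): flips 1 -> legal
(0,3): no bracket -> illegal
(1,3): flips 2 -> legal
(2,0): flips 1 -> legal
(3,0): no bracket -> illegal
(3,1): no bracket -> illegal
B mobility = 4
-- W to move --
(0,0): no bracket -> illegal
(0,3): no bracket -> illegal
(0,4): no bracket -> illegal
(0,5): no bracket -> illegal
(1,3): no bracket -> illegal
(1,5): no bracket -> illegal
(2,0): no bracket -> illegal
(2,5): flips 3 -> legal
(3,1): no bracket -> illegal
(3,5): no bracket -> illegal
(4,1): no bracket -> illegal
(4,2): flips 2 -> legal
(4,3): flips 1 -> legal
(4,5): flips 2 -> legal
(5,3): no bracket -> illegal
(5,4): no bracket -> illegal
W mobility = 4

Answer: B=4 W=4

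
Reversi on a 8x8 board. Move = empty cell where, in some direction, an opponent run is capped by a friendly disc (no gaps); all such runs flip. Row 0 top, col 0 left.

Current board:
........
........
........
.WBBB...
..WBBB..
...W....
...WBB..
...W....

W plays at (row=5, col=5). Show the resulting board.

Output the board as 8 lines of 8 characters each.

Answer: ........
........
........
.WBBB...
..WBBB..
...W.W..
...WWB..
...W....

Derivation:
Place W at (5,5); scan 8 dirs for brackets.
Dir NW: opp run (4,4) (3,3), next='.' -> no flip
Dir N: opp run (4,5), next='.' -> no flip
Dir NE: first cell '.' (not opp) -> no flip
Dir W: first cell '.' (not opp) -> no flip
Dir E: first cell '.' (not opp) -> no flip
Dir SW: opp run (6,4) capped by W -> flip
Dir S: opp run (6,5), next='.' -> no flip
Dir SE: first cell '.' (not opp) -> no flip
All flips: (6,4)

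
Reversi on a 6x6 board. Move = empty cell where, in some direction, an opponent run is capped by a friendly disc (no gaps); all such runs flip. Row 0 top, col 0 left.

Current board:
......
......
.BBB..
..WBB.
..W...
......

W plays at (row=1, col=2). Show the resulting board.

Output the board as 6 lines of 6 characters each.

Answer: ......
..W...
.BWB..
..WBB.
..W...
......

Derivation:
Place W at (1,2); scan 8 dirs for brackets.
Dir NW: first cell '.' (not opp) -> no flip
Dir N: first cell '.' (not opp) -> no flip
Dir NE: first cell '.' (not opp) -> no flip
Dir W: first cell '.' (not opp) -> no flip
Dir E: first cell '.' (not opp) -> no flip
Dir SW: opp run (2,1), next='.' -> no flip
Dir S: opp run (2,2) capped by W -> flip
Dir SE: opp run (2,3) (3,4), next='.' -> no flip
All flips: (2,2)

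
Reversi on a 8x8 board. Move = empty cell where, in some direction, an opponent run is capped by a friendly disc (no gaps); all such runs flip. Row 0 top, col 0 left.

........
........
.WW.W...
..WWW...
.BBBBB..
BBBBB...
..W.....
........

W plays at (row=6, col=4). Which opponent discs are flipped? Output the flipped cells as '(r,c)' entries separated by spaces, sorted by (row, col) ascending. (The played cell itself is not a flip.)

Dir NW: opp run (5,3) (4,2), next='.' -> no flip
Dir N: opp run (5,4) (4,4) capped by W -> flip
Dir NE: first cell '.' (not opp) -> no flip
Dir W: first cell '.' (not opp) -> no flip
Dir E: first cell '.' (not opp) -> no flip
Dir SW: first cell '.' (not opp) -> no flip
Dir S: first cell '.' (not opp) -> no flip
Dir SE: first cell '.' (not opp) -> no flip

Answer: (4,4) (5,4)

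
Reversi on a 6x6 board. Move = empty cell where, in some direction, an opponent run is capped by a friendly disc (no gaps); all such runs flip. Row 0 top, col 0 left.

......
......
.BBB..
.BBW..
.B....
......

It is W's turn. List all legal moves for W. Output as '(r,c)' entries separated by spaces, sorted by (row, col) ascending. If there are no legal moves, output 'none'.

(1,0): no bracket -> illegal
(1,1): flips 1 -> legal
(1,2): no bracket -> illegal
(1,3): flips 1 -> legal
(1,4): no bracket -> illegal
(2,0): no bracket -> illegal
(2,4): no bracket -> illegal
(3,0): flips 2 -> legal
(3,4): no bracket -> illegal
(4,0): no bracket -> illegal
(4,2): no bracket -> illegal
(4,3): no bracket -> illegal
(5,0): no bracket -> illegal
(5,1): no bracket -> illegal
(5,2): no bracket -> illegal

Answer: (1,1) (1,3) (3,0)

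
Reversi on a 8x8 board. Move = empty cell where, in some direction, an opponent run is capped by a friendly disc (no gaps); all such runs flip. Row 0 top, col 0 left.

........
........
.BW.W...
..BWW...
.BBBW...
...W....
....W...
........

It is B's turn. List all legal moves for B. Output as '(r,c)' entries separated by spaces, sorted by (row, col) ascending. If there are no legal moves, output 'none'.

(1,1): no bracket -> illegal
(1,2): flips 1 -> legal
(1,3): no bracket -> illegal
(1,4): no bracket -> illegal
(1,5): flips 2 -> legal
(2,3): flips 2 -> legal
(2,5): flips 1 -> legal
(3,1): no bracket -> illegal
(3,5): flips 2 -> legal
(4,5): flips 1 -> legal
(5,2): no bracket -> illegal
(5,4): no bracket -> illegal
(5,5): no bracket -> illegal
(6,2): no bracket -> illegal
(6,3): flips 1 -> legal
(6,5): no bracket -> illegal
(7,3): no bracket -> illegal
(7,4): no bracket -> illegal
(7,5): flips 2 -> legal

Answer: (1,2) (1,5) (2,3) (2,5) (3,5) (4,5) (6,3) (7,5)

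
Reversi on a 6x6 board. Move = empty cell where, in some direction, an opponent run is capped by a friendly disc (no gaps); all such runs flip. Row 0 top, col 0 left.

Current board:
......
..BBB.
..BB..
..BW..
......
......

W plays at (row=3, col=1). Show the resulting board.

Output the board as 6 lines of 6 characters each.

Answer: ......
..BBB.
..BB..
.WWW..
......
......

Derivation:
Place W at (3,1); scan 8 dirs for brackets.
Dir NW: first cell '.' (not opp) -> no flip
Dir N: first cell '.' (not opp) -> no flip
Dir NE: opp run (2,2) (1,3), next='.' -> no flip
Dir W: first cell '.' (not opp) -> no flip
Dir E: opp run (3,2) capped by W -> flip
Dir SW: first cell '.' (not opp) -> no flip
Dir S: first cell '.' (not opp) -> no flip
Dir SE: first cell '.' (not opp) -> no flip
All flips: (3,2)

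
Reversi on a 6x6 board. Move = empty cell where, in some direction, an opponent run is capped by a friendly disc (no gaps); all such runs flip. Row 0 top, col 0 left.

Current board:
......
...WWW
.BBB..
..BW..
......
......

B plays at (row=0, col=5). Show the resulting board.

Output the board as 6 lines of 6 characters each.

Answer: .....B
...WBW
.BBB..
..BW..
......
......

Derivation:
Place B at (0,5); scan 8 dirs for brackets.
Dir NW: edge -> no flip
Dir N: edge -> no flip
Dir NE: edge -> no flip
Dir W: first cell '.' (not opp) -> no flip
Dir E: edge -> no flip
Dir SW: opp run (1,4) capped by B -> flip
Dir S: opp run (1,5), next='.' -> no flip
Dir SE: edge -> no flip
All flips: (1,4)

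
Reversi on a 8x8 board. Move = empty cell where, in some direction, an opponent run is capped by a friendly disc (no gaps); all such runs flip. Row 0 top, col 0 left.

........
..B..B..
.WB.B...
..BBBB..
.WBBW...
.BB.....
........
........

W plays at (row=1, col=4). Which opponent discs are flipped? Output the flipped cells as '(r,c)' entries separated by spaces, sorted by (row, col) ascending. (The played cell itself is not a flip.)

Answer: (2,4) (3,4)

Derivation:
Dir NW: first cell '.' (not opp) -> no flip
Dir N: first cell '.' (not opp) -> no flip
Dir NE: first cell '.' (not opp) -> no flip
Dir W: first cell '.' (not opp) -> no flip
Dir E: opp run (1,5), next='.' -> no flip
Dir SW: first cell '.' (not opp) -> no flip
Dir S: opp run (2,4) (3,4) capped by W -> flip
Dir SE: first cell '.' (not opp) -> no flip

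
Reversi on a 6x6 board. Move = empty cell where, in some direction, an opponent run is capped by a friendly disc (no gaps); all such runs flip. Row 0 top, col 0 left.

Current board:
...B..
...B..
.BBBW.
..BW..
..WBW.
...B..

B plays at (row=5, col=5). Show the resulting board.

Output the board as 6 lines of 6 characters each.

Place B at (5,5); scan 8 dirs for brackets.
Dir NW: opp run (4,4) (3,3) capped by B -> flip
Dir N: first cell '.' (not opp) -> no flip
Dir NE: edge -> no flip
Dir W: first cell '.' (not opp) -> no flip
Dir E: edge -> no flip
Dir SW: edge -> no flip
Dir S: edge -> no flip
Dir SE: edge -> no flip
All flips: (3,3) (4,4)

Answer: ...B..
...B..
.BBBW.
..BB..
..WBB.
...B.B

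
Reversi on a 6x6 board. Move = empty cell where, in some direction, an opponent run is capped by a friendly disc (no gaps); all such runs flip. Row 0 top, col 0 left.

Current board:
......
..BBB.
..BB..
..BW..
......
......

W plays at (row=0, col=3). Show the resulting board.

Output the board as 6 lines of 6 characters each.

Answer: ...W..
..BWB.
..BW..
..BW..
......
......

Derivation:
Place W at (0,3); scan 8 dirs for brackets.
Dir NW: edge -> no flip
Dir N: edge -> no flip
Dir NE: edge -> no flip
Dir W: first cell '.' (not opp) -> no flip
Dir E: first cell '.' (not opp) -> no flip
Dir SW: opp run (1,2), next='.' -> no flip
Dir S: opp run (1,3) (2,3) capped by W -> flip
Dir SE: opp run (1,4), next='.' -> no flip
All flips: (1,3) (2,3)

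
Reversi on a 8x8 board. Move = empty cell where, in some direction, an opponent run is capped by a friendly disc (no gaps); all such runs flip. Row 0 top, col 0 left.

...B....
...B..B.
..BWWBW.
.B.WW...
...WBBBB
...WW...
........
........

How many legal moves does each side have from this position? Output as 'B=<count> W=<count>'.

Answer: B=10 W=9

Derivation:
-- B to move --
(1,2): flips 2 -> legal
(1,4): flips 2 -> legal
(1,5): no bracket -> illegal
(1,7): no bracket -> illegal
(2,7): flips 1 -> legal
(3,2): no bracket -> illegal
(3,5): flips 1 -> legal
(3,6): flips 1 -> legal
(3,7): no bracket -> illegal
(4,2): flips 1 -> legal
(5,2): flips 2 -> legal
(5,5): no bracket -> illegal
(6,2): flips 1 -> legal
(6,3): flips 5 -> legal
(6,4): flips 1 -> legal
(6,5): no bracket -> illegal
B mobility = 10
-- W to move --
(0,2): flips 1 -> legal
(0,4): no bracket -> illegal
(0,5): no bracket -> illegal
(0,6): flips 1 -> legal
(0,7): flips 2 -> legal
(1,1): flips 1 -> legal
(1,2): no bracket -> illegal
(1,4): no bracket -> illegal
(1,5): no bracket -> illegal
(1,7): no bracket -> illegal
(2,0): no bracket -> illegal
(2,1): flips 1 -> legal
(2,7): no bracket -> illegal
(3,0): no bracket -> illegal
(3,2): no bracket -> illegal
(3,5): flips 1 -> legal
(3,6): flips 1 -> legal
(3,7): no bracket -> illegal
(4,0): no bracket -> illegal
(4,1): no bracket -> illegal
(4,2): no bracket -> illegal
(5,5): flips 1 -> legal
(5,6): flips 1 -> legal
(5,7): no bracket -> illegal
W mobility = 9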